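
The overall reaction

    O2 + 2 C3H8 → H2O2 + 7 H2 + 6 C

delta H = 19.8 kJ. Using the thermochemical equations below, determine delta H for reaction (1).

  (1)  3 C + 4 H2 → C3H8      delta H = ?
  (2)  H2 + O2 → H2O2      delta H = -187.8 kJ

delta H = -103.8 kJ

(1) reversed and × 2: contributes −2·x
(2) as written: -187.8 kJ
+19.8 = (-187.8) − 2·x
x = (+19.8 − (-187.8)) / (-2) = -103.8 kJ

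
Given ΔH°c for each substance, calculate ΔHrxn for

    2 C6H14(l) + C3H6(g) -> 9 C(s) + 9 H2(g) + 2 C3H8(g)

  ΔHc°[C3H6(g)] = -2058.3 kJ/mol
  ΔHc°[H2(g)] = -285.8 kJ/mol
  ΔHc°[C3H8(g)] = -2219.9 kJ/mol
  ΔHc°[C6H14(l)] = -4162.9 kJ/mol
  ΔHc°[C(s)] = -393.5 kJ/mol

ΔHrxn = 169.4 kJ/mol

With combustion enthalpies, reactants minus products:
= [2·(-4162.9) + 1·(-2058.3)] − [9·(-393.5) + 9·(-285.8) + 2·(-2219.9)]
= 169.4 kJ/mol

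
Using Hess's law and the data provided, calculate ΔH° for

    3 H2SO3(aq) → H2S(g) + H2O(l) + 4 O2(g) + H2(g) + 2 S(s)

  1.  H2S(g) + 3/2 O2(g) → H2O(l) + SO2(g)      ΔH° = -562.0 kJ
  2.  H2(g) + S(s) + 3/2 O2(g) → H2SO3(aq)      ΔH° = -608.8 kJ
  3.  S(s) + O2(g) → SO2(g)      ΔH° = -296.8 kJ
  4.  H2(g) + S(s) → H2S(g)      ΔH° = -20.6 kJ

ΔH° = 1520.0 kJ

eq. 1 as written: -562.0 kJ
eq. 2 reversed and × 3: (-3)·(-608.8) = +1826.4 kJ
eq. 3 reversed: +296.8 kJ
eq. 4 × 2: (2)·(-20.6) = -41.2 kJ
ΔH° = (1)·(-562.0) + (-3)·(-608.8) + (-1)·(-296.8) + (2)·(-20.6) = 1520.0 kJ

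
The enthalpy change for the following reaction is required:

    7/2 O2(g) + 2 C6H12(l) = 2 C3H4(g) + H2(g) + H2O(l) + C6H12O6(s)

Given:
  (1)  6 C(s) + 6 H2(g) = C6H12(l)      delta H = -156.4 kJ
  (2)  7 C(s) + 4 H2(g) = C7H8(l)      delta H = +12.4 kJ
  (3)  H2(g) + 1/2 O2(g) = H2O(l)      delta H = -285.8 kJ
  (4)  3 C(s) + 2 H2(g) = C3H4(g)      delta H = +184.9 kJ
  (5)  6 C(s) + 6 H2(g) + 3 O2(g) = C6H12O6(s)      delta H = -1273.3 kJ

(1) reversed and × 2 (C6H12(l) must end up as a reactant; scale by 2 for the 2 C6H12(l)): (-2)·(-156.4) = +312.8 kJ
(2): not needed (C7H8(l) appears nowhere else).
(3) as written (H2O(l) already on the product side): -285.8 kJ
(4) × 2 (×2 to match 2 C3H4(g) in the target): (2)·(+184.9) = +369.8 kJ
(5) as written (C6H12O6(s) already on the product side): -1273.3 kJ
delta H = (-2)·(-156.4) + (1)·(-285.8) + (2)·(+184.9) + (1)·(-1273.3) = -876.5 kJ

delta H = -876.5 kJ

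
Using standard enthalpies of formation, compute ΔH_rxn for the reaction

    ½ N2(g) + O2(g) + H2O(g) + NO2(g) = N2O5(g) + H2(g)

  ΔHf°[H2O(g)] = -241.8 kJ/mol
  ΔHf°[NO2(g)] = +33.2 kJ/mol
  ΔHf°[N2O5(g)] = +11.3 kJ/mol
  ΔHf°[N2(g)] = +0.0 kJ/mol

ΔH_rxn = 219.9 kJ/mol

ΔH°rxn = Σ nΔHf°(products) − Σ nΔHf°(reactants).
Products: 1·(+11.3) + 1·(+0.0) = +11.3
Reactants: 1/2·(+0.0) + 1·(+0.0) + 1·(-241.8) + 1·(+33.2) = -208.6
ΔH_rxn = (+11.3) − (-208.6) = 219.9 kJ/mol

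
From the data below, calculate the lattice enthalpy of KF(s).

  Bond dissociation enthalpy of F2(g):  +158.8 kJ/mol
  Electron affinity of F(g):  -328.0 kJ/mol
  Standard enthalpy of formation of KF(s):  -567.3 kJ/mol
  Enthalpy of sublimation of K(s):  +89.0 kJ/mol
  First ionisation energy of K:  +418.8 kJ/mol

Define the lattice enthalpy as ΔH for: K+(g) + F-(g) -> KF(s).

ΔHf° = 1·ΔHsub + 1·(ΣIE) + 1/2·D(F2) + 1·EA + U
-567.3 = 1·(+89.0) + 1·(+418.8) + 1/2·(+158.8) + 1·(-328.0) + U
U = -567.3 − (+259.2) = -826.5 kJ/mol

U = -826.5 kJ/mol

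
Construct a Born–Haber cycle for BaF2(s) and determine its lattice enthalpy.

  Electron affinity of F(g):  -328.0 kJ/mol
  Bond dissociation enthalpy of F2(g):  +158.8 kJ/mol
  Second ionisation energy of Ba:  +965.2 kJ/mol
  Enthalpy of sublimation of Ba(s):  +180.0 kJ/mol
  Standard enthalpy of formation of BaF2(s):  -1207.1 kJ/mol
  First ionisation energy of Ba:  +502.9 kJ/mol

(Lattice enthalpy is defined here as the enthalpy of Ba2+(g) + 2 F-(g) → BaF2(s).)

ΔHf° = 1·ΔHsub + 1·(ΣIE) + 1·D(F2) + 2·EA + U
-1207.1 = 1·(+180.0) + 1·(+1468.1) + 1·(+158.8) + 2·(-328.0) + U
U = -1207.1 − (+1150.9) = -2358.0 kJ/mol

U = -2358.0 kJ/mol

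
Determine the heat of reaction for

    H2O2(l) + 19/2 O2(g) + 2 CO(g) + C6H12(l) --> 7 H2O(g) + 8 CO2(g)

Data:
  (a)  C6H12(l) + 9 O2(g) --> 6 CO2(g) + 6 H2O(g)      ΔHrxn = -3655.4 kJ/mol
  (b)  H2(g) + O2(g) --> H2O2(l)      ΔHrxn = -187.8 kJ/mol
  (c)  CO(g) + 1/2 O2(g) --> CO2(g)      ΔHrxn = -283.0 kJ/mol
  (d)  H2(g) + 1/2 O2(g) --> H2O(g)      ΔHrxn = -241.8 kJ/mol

ΔHrxn = -4275.4 kJ/mol

(a) as written (C6H12(l) already on the reactant side): -3655.4 kJ/mol
(b) reversed (reverse to put H2O2(l) on the reactant side): +187.8 kJ/mol
(c) × 2 (×2 to match 2 CO(g) in the target): (2)·(-283.0) = -566.0 kJ/mol
(d) as written: -241.8 kJ/mol
Since enthalpy is a state function, ΔHrxn = (-3655.4) + (+187.8) + (-566.0) + (-241.8) = -4275.4 kJ/mol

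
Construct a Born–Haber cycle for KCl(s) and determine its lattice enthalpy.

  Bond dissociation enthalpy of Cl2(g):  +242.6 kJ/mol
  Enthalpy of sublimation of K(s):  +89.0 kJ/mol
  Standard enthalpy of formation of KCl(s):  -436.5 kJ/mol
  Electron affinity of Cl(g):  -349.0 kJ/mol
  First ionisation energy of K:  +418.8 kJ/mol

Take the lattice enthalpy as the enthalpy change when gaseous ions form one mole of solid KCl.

ΔHf° = 1·ΔHsub + 1·(ΣIE) + 1/2·D(Cl2) + 1·EA + U
-436.5 = 1·(+89.0) + 1·(+418.8) + 1/2·(+242.6) + 1·(-349.0) + U
U = -436.5 − (+280.1) = -716.6 kJ/mol

U = -716.6 kJ/mol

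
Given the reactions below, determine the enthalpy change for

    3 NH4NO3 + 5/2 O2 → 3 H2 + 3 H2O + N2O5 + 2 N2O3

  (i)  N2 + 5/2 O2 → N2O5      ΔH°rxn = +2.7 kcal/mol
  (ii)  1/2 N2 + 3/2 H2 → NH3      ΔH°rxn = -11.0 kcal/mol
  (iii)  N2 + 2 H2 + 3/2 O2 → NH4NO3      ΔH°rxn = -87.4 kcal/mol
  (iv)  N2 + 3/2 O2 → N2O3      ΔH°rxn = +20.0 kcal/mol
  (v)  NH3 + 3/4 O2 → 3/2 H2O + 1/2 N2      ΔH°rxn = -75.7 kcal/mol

ΔH°rxn = 131.5 kcal/mol

(i) as written: +2.7 kcal/mol
(ii) × 2: (2)·(-11.0) = -22.0 kcal/mol
(iii) reversed and × 3: (-3)·(-87.4) = +262.2 kcal/mol
(iv) × 2: (2)·(+20.0) = +40.0 kcal/mol
(v) × 2: (2)·(-75.7) = -151.4 kcal/mol
Combining the equations, ΔH°rxn = (+2.7) + (-22.0) + (+262.2) + (+40.0) + (-151.4) = 131.5 kcal/mol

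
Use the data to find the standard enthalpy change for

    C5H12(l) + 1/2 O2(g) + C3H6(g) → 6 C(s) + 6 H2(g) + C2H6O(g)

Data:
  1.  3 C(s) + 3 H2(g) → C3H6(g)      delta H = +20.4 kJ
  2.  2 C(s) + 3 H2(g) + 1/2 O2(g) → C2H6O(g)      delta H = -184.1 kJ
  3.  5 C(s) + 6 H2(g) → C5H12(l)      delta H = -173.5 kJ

eq. 1 reversed (C3H6(g) must end up as a reactant): -20.4 kJ
eq. 2 as written (C2H6O(g) already on the product side): -184.1 kJ
eq. 3 reversed (reverse to put C5H12(l) on the reactant side): +173.5 kJ
Combining the equations, delta H = (-20.4) + (-184.1) + (+173.5) = -31.0 kJ

delta H = -31.0 kJ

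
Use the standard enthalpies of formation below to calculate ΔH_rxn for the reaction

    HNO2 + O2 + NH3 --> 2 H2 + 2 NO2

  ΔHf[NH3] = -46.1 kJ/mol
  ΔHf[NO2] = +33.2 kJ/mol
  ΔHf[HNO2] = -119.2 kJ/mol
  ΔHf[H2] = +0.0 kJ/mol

ΔH_rxn = 231.7 kJ/mol

ΔH°rxn = Σ nΔHf°(products) − Σ nΔHf°(reactants).
Products: 2·(+0.0) + 2·(+33.2) = +66.4
Reactants: 1·(-119.2) + 1·(+0.0) + 1·(-46.1) = -165.3
ΔH_rxn = (+66.4) − (-165.3) = 231.7 kJ/mol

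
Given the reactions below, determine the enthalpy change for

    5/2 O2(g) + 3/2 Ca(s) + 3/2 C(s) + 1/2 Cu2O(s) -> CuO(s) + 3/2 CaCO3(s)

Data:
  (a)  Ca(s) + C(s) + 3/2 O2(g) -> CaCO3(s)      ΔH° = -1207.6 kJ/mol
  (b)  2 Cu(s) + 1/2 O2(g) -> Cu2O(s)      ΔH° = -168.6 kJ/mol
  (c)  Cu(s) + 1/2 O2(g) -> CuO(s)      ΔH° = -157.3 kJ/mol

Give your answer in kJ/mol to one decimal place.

ΔH° = -1884.4 kJ/mol

(a) × 3/2 (×3/2 to match 3/2 CaCO3(s) in the target): (3/2)·(-1207.6) = -1811.4 kJ/mol
(b) reversed and × 1/2 (reverse to put Cu2O(s) on the reactant side; scale by 1/2 for the 1/2 Cu2O(s)): (-1/2)·(-168.6) = +84.3 kJ/mol
(c) as written (CuO(s) already on the product side): -157.3 kJ/mol
Summing the manipulated equations, ΔH° = (-1811.4) + (+84.3) + (-157.3) = -1884.4 kJ/mol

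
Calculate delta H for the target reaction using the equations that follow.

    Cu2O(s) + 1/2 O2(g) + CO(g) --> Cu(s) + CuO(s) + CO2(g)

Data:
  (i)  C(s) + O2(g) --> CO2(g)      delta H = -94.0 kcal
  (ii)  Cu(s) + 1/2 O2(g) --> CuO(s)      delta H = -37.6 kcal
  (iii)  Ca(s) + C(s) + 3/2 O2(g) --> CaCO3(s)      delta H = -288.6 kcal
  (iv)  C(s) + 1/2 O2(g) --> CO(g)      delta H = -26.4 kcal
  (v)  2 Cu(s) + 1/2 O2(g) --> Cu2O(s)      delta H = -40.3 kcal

(i) as written (CO2(g) already on the product side): -94.0 kcal
(ii) as written (CuO(s) already on the product side): -37.6 kcal
(iii): not needed (CaCO3(s) appears nowhere else).
(iv) reversed (CO(g) must end up as a reactant): +26.4 kcal
(v) reversed (Cu2O(s) must end up as a reactant): +40.3 kcal
Summing the manipulated equations, delta H = (1)·(-94.0) + (1)·(-37.6) + (-1)·(-26.4) + (-1)·(-40.3) = -64.9 kcal

delta H = -64.9 kcal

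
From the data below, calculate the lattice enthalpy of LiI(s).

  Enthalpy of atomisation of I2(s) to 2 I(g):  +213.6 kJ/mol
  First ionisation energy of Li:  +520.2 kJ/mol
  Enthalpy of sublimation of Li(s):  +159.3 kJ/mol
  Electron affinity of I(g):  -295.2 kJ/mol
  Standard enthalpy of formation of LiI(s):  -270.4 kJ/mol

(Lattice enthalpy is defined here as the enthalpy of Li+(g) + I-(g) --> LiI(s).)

ΔHf° = 1·ΔHsub + 1·(ΣIE) + 1/2·D(I2) + 1·EA + U
-270.4 = 1·(+159.3) + 1·(+520.2) + 1/2·(+213.6) + 1·(-295.2) + U
U = -270.4 − (+491.1) = -761.5 kJ/mol

U = -761.5 kJ/mol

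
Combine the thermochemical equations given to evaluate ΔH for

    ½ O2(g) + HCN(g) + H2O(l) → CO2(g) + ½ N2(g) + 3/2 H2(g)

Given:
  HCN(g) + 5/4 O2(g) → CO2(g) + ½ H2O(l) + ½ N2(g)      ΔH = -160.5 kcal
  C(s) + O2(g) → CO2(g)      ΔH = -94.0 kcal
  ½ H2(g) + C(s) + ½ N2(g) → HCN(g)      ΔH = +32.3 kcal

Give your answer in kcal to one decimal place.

ΔH = -57.9 kcal

equation 1 reversed and × 2: (-2)·(-160.5) = +321.0 kcal
equation 2 × 3: (3)·(-94.0) = -282.0 kcal
equation 3 reversed and × 3: (-3)·(+32.3) = -96.9 kcal
Combining the equations, ΔH = (-2)·(-160.5) + (3)·(-94.0) + (-3)·(+32.3) = -57.9 kcal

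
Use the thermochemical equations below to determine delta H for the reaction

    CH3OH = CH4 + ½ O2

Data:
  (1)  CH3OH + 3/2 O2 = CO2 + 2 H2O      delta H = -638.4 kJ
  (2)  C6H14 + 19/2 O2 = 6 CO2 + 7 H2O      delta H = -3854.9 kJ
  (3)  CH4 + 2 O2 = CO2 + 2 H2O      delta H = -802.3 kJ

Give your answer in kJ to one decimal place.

(1) as written: -638.4 kJ
(2): not needed.
(3) reversed: +802.3 kJ
Summing the manipulated equations, delta H = (-638.4) + (+802.3) = 163.9 kJ

delta H = 163.9 kJ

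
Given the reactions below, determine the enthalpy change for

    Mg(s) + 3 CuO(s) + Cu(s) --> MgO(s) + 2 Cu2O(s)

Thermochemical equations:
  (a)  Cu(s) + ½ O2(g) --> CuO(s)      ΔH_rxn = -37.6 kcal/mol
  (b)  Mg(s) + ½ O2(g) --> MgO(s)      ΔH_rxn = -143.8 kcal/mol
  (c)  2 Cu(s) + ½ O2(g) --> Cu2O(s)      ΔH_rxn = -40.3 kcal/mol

ΔH_rxn = -111.6 kcal/mol

(a) reversed and × 3: (-3)·(-37.6) = +112.8 kcal/mol
(b) as written: -143.8 kcal/mol
(c) × 2: (2)·(-40.3) = -80.6 kcal/mol
ΔH_rxn = (+112.8) + (-143.8) + (-80.6) = -111.6 kcal/mol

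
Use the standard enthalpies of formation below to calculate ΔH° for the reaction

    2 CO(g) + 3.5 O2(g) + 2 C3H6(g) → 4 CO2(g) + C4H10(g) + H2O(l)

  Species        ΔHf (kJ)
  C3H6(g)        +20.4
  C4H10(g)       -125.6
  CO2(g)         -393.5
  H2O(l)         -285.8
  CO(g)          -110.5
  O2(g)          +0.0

ΔH° = -1805.2 kJ

Products: 4·(-393.5) + 1·(-125.6) + 1·(-285.8) = -1985.4
Reactants: 2·(-110.5) + 7/2·(+0.0) + 2·(+20.4) = -180.2
ΔH° = (-1985.4) − (-180.2) = -1805.2 kJ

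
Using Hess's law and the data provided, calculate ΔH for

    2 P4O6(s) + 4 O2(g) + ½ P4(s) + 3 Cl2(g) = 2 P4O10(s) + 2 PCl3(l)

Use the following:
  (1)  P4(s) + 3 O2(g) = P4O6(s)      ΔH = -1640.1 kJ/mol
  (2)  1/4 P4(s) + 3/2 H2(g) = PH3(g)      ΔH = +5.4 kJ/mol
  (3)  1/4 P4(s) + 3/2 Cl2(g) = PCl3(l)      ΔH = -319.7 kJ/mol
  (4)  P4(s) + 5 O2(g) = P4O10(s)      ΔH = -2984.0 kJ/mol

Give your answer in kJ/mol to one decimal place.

(1) reversed and × 2 (reverse to put P4O6(s) on the reactant side; scale by 2 for the 2 P4O6(s)): (-2)·(-1640.1) = +3280.2 kJ/mol
(2): not needed (PH3(g) appears nowhere else).
(3) × 2 (scale by 2 for the 2 PCl3(l)): (2)·(-319.7) = -639.4 kJ/mol
(4) × 2 (scale by 2 for the 2 P4O10(s)): (2)·(-2984.0) = -5968.0 kJ/mol
Combining the equations, ΔH = (-2)·(-1640.1) + (2)·(-319.7) + (2)·(-2984.0) = -3327.2 kJ/mol

ΔH = -3327.2 kJ/mol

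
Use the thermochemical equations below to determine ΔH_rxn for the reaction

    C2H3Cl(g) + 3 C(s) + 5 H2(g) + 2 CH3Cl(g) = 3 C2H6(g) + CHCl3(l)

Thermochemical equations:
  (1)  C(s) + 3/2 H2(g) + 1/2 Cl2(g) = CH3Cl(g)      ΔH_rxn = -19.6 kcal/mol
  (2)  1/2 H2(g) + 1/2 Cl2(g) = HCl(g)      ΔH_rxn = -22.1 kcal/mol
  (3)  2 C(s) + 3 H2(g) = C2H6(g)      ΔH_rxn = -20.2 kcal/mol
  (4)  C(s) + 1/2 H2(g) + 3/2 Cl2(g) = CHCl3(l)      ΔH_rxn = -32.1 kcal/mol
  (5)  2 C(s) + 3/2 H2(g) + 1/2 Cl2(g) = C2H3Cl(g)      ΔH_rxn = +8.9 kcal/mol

ΔH_rxn = -62.4 kcal/mol

(1) reversed and × 2 (reverse to put CH3Cl(g) on the reactant side; ×2 to match 2 CH3Cl(g) in the target): (-2)·(-19.6) = +39.2 kcal/mol
(2): not needed (HCl(g) appears nowhere else).
(3) × 3 (×3 to match 3 C2H6(g) in the target): (3)·(-20.2) = -60.6 kcal/mol
(4) as written (CHCl3(l) already on the product side): -32.1 kcal/mol
(5) reversed (C2H3Cl(g) must end up as a reactant): -8.9 kcal/mol
By Hess's law, ΔH_rxn = (-2)·(-19.6) + (3)·(-20.2) + (1)·(-32.1) + (-1)·(+8.9) = -62.4 kcal/mol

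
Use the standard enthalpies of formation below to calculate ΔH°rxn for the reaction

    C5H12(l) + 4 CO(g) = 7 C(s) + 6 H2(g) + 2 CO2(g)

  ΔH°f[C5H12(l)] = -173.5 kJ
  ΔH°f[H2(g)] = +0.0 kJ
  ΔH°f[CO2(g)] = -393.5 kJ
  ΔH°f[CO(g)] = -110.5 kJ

Products: 7·(+0.0) + 6·(+0.0) + 2·(-393.5) = -787.0
Reactants: 1·(-173.5) + 4·(-110.5) = -615.5
ΔH°rxn = (-787.0) − (-615.5) = -171.5 kJ

ΔH°rxn = -171.5 kJ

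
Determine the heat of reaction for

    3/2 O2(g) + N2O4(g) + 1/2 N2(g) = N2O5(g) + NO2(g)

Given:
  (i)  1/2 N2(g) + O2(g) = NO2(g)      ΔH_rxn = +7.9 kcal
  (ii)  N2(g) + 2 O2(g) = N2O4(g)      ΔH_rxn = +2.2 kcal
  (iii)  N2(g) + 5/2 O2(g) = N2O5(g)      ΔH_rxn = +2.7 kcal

(i) as written: +7.9 kcal
(ii) reversed: -2.2 kcal
(iii) as written: +2.7 kcal
Since enthalpy is a state function, ΔH_rxn = (1)·(+7.9) + (-1)·(+2.2) + (1)·(+2.7) = 8.4 kcal

ΔH_rxn = 8.4 kcal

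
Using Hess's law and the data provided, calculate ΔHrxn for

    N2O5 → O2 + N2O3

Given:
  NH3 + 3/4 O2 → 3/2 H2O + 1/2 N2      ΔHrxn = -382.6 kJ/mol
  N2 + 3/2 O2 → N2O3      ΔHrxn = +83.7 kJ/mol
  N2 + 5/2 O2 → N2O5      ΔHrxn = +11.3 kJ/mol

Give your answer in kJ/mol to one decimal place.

ΔHrxn = 72.4 kJ/mol

equation 1: not needed (H2O appears nowhere else).
equation 2 as written (N2O3 already on the product side): +83.7 kJ/mol
equation 3 reversed (reverse to put N2O5 on the reactant side): -11.3 kJ/mol
ΔHrxn = (1)·(+83.7) + (-1)·(+11.3) = 72.4 kJ/mol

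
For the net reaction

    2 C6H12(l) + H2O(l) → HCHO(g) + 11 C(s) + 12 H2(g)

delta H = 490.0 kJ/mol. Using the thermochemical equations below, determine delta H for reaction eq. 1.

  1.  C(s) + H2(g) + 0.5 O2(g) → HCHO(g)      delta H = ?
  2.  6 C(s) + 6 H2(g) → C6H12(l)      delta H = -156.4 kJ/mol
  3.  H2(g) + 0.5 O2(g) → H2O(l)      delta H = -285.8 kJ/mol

delta H = -108.6 kJ/mol

eq. 1 as written (HCHO(g) already on the product side): contributes x
eq. 2 reversed and × 2 (reverse to put C6H12(l) on the reactant side; scale by 2 for the 2 C6H12(l)): (-2)·(-156.4) = +312.8 kJ/mol
eq. 3 reversed (H2O(l) must end up as a reactant): +285.8 kJ/mol
+490.0 = (+312.8) + (+285.8) + x
x = (+490.0 − (+598.6)) / (1) = -108.6 kJ/mol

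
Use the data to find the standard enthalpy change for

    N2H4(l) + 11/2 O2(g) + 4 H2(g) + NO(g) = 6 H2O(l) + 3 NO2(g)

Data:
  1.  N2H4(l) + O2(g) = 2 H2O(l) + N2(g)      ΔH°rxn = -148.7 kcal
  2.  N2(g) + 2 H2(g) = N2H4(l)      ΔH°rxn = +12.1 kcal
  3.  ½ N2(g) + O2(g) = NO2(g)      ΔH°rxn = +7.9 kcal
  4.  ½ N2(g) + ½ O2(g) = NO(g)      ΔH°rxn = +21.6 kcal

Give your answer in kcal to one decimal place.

ΔH°rxn = -419.8 kcal

eq. 1 × 3: (3)·(-148.7) = -446.1 kcal
eq. 2 × 2: (2)·(+12.1) = +24.2 kcal
eq. 3 × 3: (3)·(+7.9) = +23.7 kcal
eq. 4 reversed: -21.6 kcal
Since enthalpy is a state function, ΔH°rxn = (-446.1) + (+24.2) + (+23.7) + (-21.6) = -419.8 kcal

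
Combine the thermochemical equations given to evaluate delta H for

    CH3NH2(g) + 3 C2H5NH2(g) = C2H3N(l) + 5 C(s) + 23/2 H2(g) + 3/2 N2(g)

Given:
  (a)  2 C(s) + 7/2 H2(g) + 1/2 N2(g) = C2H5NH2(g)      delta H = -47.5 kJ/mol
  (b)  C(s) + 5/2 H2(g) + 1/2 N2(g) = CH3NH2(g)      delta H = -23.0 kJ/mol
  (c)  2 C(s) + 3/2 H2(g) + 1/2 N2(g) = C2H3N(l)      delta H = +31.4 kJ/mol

(a) reversed and × 3 (reverse to put C2H5NH2(g) on the reactant side; scale by 3 for the 3 C2H5NH2(g)): (-3)·(-47.5) = +142.5 kJ/mol
(b) reversed (reverse to put CH3NH2(g) on the reactant side): +23.0 kJ/mol
(c) as written (C2H3N(l) already on the product side): +31.4 kJ/mol
Summing the manipulated equations, delta H = (+142.5) + (+23.0) + (+31.4) = 196.9 kJ/mol

delta H = 196.9 kJ/mol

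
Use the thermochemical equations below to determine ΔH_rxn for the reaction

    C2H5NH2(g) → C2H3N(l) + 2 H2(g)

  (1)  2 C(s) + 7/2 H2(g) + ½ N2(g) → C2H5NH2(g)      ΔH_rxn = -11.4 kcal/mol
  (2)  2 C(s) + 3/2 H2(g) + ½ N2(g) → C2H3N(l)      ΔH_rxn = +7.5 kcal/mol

ΔH_rxn = 18.9 kcal/mol

(1) reversed: +11.4 kcal/mol
(2) as written: +7.5 kcal/mol
ΔH_rxn = (-1)·(-11.4) + (1)·(+7.5) = 18.9 kcal/mol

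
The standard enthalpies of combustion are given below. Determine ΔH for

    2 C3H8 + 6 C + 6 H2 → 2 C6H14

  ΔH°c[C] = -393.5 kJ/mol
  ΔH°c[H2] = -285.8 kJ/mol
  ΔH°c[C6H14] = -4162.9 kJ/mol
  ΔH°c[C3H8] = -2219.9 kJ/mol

Using ΔH = Σ nΔHc°(reactants) − Σ nΔHc°(products):
= [2·(-2219.9) + 6·(-393.5) + 6·(-285.8)] − [2·(-4162.9)]
= -189.8 kJ/mol

ΔH = -189.8 kJ/mol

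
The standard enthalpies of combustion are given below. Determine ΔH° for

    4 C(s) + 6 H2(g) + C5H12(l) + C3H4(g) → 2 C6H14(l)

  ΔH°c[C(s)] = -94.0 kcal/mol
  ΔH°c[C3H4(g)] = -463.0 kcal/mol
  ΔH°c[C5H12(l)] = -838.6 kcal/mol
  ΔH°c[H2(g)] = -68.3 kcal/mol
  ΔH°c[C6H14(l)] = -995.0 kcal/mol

With combustion enthalpies, reactants minus products:
= [4·(-94.0) + 6·(-68.3) + 1·(-838.6) + 1·(-463.0)] − [2·(-995.0)]
= -97.4 kcal/mol

ΔH° = -97.4 kcal/mol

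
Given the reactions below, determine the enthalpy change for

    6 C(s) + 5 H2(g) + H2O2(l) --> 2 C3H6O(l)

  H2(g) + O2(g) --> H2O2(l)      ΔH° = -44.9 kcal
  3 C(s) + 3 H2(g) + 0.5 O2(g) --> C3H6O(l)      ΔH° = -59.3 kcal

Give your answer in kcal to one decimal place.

ΔH° = -73.7 kcal

equation 1 reversed (H2O2(l) must end up as a reactant): +44.9 kcal
equation 2 × 2 (×2 to match 2 C3H6O(l) in the target): (2)·(-59.3) = -118.6 kcal
By Hess's law, ΔH° = (+44.9) + (-118.6) = -73.7 kcal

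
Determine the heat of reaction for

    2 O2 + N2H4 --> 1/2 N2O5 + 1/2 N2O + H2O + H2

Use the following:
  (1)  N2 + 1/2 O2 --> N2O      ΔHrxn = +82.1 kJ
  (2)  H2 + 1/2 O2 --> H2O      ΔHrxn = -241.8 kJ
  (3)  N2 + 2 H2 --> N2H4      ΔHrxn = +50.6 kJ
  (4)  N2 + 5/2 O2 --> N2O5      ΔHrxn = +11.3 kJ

(1) × 1/2 (scale by 1/2 for the 1/2 N2O): (1/2)·(+82.1) = +41.05 kJ
(2) as written (H2O already on the product side): -241.8 kJ
(3) reversed (reverse to put N2H4 on the reactant side): -50.6 kJ
(4) × 1/2 (scale by 1/2 for the 1/2 N2O5): (1/2)·(+11.3) = +5.65 kJ
ΔHrxn = (1/2)·(+82.1) + (1)·(-241.8) + (-1)·(+50.6) + (1/2)·(+11.3) = -245.7 kJ

ΔHrxn = -245.7 kJ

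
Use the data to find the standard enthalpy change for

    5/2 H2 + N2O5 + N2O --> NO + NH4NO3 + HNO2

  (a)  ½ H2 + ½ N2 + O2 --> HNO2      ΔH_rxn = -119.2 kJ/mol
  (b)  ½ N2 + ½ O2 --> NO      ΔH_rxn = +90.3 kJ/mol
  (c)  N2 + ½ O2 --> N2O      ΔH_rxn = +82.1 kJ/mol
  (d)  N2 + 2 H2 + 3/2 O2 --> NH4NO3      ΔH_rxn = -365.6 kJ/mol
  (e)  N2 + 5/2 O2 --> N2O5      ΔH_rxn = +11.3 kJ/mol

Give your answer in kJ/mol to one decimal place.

(a) as written: -119.2 kJ/mol
(b) as written: +90.3 kJ/mol
(c) reversed: -82.1 kJ/mol
(d) as written: -365.6 kJ/mol
(e) reversed: -11.3 kJ/mol
ΔH_rxn = (-119.2) + (+90.3) + (-82.1) + (-365.6) + (-11.3) = -487.9 kJ/mol

ΔH_rxn = -487.9 kJ/mol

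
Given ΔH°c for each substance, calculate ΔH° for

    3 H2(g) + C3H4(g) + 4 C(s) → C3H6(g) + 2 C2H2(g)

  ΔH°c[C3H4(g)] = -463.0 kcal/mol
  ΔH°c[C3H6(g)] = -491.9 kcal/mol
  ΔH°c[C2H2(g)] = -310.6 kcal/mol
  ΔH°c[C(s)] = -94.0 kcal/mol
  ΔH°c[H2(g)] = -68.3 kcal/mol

Using ΔH = Σ nΔHc°(reactants) − Σ nΔHc°(products):
= [3·(-68.3) + 1·(-463.0) + 4·(-94.0)] − [1·(-491.9) + 2·(-310.6)]
= 69.2 kcal/mol

ΔH° = 69.2 kcal/mol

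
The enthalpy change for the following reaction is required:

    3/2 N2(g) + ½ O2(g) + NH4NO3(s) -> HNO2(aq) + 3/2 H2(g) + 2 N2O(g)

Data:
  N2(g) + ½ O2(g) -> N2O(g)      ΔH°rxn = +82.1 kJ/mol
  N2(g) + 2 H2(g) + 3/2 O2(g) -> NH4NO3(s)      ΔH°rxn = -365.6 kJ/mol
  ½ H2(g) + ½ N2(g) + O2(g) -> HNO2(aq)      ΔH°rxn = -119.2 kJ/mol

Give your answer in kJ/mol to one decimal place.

equation 1 × 2 (scale by 2 for the 2 N2O(g)): (2)·(+82.1) = +164.2 kJ/mol
equation 2 reversed (NH4NO3(s) must end up as a reactant): +365.6 kJ/mol
equation 3 as written (HNO2(aq) already on the product side): -119.2 kJ/mol
Summing the manipulated equations, ΔH°rxn = (2)·(+82.1) + (-1)·(-365.6) + (1)·(-119.2) = 410.6 kJ/mol

ΔH°rxn = 410.6 kJ/mol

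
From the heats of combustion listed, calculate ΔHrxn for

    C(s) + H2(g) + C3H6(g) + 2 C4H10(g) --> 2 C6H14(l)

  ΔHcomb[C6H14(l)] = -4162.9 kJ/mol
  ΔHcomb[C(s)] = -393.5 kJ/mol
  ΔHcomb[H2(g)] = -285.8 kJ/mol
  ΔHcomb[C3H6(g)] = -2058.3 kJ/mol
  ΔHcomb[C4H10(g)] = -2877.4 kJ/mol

ΔHrxn = -166.6 kJ/mol

With combustion enthalpies, reactants minus products:
= [1·(-393.5) + 1·(-285.8) + 1·(-2058.3) + 2·(-2877.4)] − [2·(-4162.9)]
= -166.6 kJ/mol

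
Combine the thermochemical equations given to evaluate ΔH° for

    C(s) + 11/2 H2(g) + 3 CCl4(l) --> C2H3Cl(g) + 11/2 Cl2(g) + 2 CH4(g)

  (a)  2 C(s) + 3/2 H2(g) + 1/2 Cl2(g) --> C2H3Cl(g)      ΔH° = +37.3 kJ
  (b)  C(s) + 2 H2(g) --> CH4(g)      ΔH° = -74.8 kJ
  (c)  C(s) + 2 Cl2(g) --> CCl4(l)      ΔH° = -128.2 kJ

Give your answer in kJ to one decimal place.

ΔH° = 272.3 kJ

(a) as written: +37.3 kJ
(b) × 2: (2)·(-74.8) = -149.6 kJ
(c) reversed and × 3: (-3)·(-128.2) = +384.6 kJ
ΔH° = (1)·(+37.3) + (2)·(-74.8) + (-3)·(-128.2) = 272.3 kJ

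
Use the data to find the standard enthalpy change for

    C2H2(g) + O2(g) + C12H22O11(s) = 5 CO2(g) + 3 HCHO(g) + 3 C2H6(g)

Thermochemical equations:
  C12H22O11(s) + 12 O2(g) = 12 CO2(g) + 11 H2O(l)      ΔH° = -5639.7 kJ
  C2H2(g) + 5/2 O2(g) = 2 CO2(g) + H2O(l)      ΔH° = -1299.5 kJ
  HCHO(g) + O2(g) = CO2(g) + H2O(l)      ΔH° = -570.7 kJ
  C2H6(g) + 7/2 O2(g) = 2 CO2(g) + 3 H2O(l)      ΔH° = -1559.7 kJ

ΔH° = -548.0 kJ

equation 1 as written (C12H22O11(s) already on the reactant side): -5639.7 kJ
equation 2 as written (C2H2(g) already on the reactant side): -1299.5 kJ
equation 3 reversed and × 3 (reverse to put HCHO(g) on the product side; scale by 3 for the 3 HCHO(g)): (-3)·(-570.7) = +1712.1 kJ
equation 4 reversed and × 3 (C2H6(g) must end up as a product; ×3 to match 3 C2H6(g) in the target): (-3)·(-1559.7) = +4679.1 kJ
Since enthalpy is a state function, ΔH° = (-5639.7) + (-1299.5) + (+1712.1) + (+4679.1) = -548.0 kJ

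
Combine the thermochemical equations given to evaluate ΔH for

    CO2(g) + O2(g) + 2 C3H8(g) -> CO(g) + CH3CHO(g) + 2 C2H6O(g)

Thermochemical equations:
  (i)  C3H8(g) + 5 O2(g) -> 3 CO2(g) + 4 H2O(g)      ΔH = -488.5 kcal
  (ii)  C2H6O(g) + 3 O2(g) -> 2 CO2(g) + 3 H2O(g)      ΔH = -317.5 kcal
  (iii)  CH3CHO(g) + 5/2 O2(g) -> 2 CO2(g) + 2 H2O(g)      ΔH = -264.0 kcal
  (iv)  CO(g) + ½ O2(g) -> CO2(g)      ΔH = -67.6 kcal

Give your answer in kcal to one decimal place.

(i) × 2 (scale by 2 for the 2 C3H8(g)): (2)·(-488.5) = -977.0 kcal
(ii) reversed and × 2 (C2H6O(g) must end up as a product; scale by 2 for the 2 C2H6O(g)): (-2)·(-317.5) = +635.0 kcal
(iii) reversed (CH3CHO(g) must end up as a product): +264.0 kcal
(iv) reversed (reverse to put CO(g) on the product side): +67.6 kcal
By Hess's law, ΔH = (2)·(-488.5) + (-2)·(-317.5) + (-1)·(-264.0) + (-1)·(-67.6) = -10.4 kcal

ΔH = -10.4 kcal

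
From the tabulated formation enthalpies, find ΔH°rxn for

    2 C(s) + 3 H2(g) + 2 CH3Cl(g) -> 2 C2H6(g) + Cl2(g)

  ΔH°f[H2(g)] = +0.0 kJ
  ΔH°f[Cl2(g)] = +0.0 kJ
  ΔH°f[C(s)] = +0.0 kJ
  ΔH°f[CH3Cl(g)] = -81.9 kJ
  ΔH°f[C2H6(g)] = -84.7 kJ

ΔH°rxn = Σ nΔHf°(products) − Σ nΔHf°(reactants).
Products: 2·(-84.7) + 1·(+0.0) = -169.4
Reactants: 2·(+0.0) + 3·(+0.0) + 2·(-81.9) = -163.8
ΔH°rxn = (-169.4) − (-163.8) = -5.6 kJ

ΔH°rxn = -5.6 kJ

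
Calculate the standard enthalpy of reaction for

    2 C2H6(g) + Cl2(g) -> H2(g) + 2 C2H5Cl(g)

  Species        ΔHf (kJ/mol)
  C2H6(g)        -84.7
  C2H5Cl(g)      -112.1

ΔH°rxn = -54.8 kJ/mol

ΔH°rxn = Σ nΔHf°(products) − Σ nΔHf°(reactants).
Products: 1·(+0.0) + 2·(-112.1) = -224.2
Reactants: 2·(-84.7) + 1·(+0.0) = -169.4
ΔH°rxn = (-224.2) − (-169.4) = -54.8 kJ/mol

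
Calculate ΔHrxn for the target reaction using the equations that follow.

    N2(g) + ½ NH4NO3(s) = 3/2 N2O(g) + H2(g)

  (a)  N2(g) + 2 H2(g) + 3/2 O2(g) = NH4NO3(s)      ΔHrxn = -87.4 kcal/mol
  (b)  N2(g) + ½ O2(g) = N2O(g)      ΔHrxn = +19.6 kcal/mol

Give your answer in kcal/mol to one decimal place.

(a) reversed and × 1/2 (NH4NO3(s) must end up as a reactant; scale by 1/2 for the 1/2 NH4NO3(s)): (-1/2)·(-87.4) = +43.7 kcal/mol
(b) × 3/2 (×3/2 to match 3/2 N2O(g) in the target): (3/2)·(+19.6) = +29.4 kcal/mol
ΔHrxn = (-1/2)·(-87.4) + (3/2)·(+19.6) = 73.1 kcal/mol

ΔHrxn = 73.1 kcal/mol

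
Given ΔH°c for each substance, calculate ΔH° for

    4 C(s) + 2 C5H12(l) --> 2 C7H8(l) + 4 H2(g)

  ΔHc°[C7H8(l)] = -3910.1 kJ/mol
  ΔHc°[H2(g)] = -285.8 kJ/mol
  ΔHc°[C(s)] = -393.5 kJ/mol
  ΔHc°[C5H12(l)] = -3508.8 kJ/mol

ΔH° = 371.8 kJ/mol

Using ΔH = Σ nΔHc°(reactants) − Σ nΔHc°(products):
= [4·(-393.5) + 2·(-3508.8)] − [2·(-3910.1) + 4·(-285.8)]
= 371.8 kJ/mol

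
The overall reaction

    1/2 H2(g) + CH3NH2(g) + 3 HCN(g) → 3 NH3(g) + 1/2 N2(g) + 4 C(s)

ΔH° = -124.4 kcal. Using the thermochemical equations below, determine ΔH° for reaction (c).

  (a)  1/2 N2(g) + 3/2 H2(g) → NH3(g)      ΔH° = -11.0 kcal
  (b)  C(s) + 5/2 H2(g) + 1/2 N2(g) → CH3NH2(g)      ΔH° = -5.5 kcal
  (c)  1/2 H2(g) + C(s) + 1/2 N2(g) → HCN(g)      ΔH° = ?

(a) × 3: (3)·(-11.0) = -33.0 kcal
(b) reversed: +5.5 kcal
(c) reversed and × 3: contributes −3·x
-124.4 = (-33.0) + (+5.5) − 3·x
x = (-124.4 − (-27.5)) / (-3) = 32.3 kcal

ΔH° = 32.3 kcal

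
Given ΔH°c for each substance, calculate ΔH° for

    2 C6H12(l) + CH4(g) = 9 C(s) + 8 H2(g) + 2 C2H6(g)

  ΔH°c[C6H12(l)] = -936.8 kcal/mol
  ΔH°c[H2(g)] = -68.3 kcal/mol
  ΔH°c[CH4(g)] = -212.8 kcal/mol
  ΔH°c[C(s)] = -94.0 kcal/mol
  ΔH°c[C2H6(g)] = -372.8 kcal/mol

ΔH° = 51.6 kcal/mol

Using ΔH = Σ nΔHc°(reactants) − Σ nΔHc°(products):
= [2·(-936.8) + 1·(-212.8)] − [9·(-94.0) + 8·(-68.3) + 2·(-372.8)]
= 51.6 kcal/mol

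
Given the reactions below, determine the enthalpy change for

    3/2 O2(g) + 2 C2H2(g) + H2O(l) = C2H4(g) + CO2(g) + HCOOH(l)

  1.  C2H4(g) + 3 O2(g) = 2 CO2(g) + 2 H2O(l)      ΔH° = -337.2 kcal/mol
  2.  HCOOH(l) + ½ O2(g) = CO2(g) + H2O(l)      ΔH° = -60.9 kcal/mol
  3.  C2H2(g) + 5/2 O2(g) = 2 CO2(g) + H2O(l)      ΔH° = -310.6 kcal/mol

ΔH° = -223.1 kcal/mol

eq. 1 reversed (reverse to put C2H4(g) on the product side): +337.2 kcal/mol
eq. 2 reversed (reverse to put HCOOH(l) on the product side): +60.9 kcal/mol
eq. 3 × 2 (scale by 2 for the 2 C2H2(g)): (2)·(-310.6) = -621.2 kcal/mol
Since enthalpy is a state function, ΔH° = (+337.2) + (+60.9) + (-621.2) = -223.1 kcal/mol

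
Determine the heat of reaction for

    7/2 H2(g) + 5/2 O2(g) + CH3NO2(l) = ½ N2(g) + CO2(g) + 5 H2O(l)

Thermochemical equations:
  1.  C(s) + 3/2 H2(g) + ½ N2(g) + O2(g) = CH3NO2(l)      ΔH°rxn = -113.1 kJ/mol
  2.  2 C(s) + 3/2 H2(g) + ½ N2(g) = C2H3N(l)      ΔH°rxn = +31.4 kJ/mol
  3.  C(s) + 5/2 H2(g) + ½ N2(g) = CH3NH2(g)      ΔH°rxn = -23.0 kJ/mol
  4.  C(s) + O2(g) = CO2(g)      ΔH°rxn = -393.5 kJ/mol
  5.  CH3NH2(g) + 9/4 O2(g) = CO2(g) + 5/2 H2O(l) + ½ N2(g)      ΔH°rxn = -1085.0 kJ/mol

ΔH°rxn = -1709.4 kJ/mol

eq. 1 reversed: +113.1 kJ/mol
eq. 2: not needed.
eq. 3 × 2: (2)·(-23.0) = -46.0 kJ/mol
eq. 4 reversed: +393.5 kJ/mol
eq. 5 × 2: (2)·(-1085.0) = -2170.0 kJ/mol
ΔH°rxn = (-1)·(-113.1) + (2)·(-23.0) + (-1)·(-393.5) + (2)·(-1085.0) = -1709.4 kJ/mol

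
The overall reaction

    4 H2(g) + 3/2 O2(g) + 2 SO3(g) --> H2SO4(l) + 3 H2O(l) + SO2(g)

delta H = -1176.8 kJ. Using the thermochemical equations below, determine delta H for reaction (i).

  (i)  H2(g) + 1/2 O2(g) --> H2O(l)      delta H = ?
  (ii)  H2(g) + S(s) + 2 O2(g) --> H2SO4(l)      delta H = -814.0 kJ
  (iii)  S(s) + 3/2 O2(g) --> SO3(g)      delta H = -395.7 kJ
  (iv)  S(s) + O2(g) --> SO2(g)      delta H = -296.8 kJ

(i) × 3: contributes 3·x
(ii) as written: -814.0 kJ
(iii) reversed and × 2: (-2)·(-395.7) = +791.4 kJ
(iv) as written: -296.8 kJ
-1176.8 = (-814.0) + (+791.4) + (-296.8) + 3·x
x = (-1176.8 − (-319.4)) / (3) = -285.8 kJ

delta H = -285.8 kJ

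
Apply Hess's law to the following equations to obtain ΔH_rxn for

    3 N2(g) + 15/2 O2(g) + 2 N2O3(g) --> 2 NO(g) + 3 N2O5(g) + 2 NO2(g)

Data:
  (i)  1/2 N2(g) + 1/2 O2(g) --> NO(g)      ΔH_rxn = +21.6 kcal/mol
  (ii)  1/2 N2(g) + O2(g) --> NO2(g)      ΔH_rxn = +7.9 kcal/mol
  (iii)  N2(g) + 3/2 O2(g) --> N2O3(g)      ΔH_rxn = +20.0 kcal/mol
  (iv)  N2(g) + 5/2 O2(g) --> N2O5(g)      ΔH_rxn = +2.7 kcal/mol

(i) × 2 (scale by 2 for the 2 NO(g)): (2)·(+21.6) = +43.2 kcal/mol
(ii) × 2 (×2 to match 2 NO2(g) in the target): (2)·(+7.9) = +15.8 kcal/mol
(iii) reversed and × 2 (N2O3(g) must end up as a reactant; scale by 2 for the 2 N2O3(g)): (-2)·(+20.0) = -40.0 kcal/mol
(iv) × 3 (scale by 3 for the 3 N2O5(g)): (3)·(+2.7) = +8.1 kcal/mol
ΔH_rxn = (+43.2) + (+15.8) + (-40.0) + (+8.1) = 27.1 kcal/mol

ΔH_rxn = 27.1 kcal/mol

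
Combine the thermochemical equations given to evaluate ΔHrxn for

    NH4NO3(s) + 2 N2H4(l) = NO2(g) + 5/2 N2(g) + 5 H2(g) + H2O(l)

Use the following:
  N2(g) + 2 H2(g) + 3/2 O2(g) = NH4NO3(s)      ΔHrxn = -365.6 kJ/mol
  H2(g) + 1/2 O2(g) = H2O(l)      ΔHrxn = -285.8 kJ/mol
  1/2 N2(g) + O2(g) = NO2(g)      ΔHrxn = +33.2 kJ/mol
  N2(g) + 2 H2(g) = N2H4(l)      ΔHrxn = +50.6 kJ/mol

ΔHrxn = 11.8 kJ/mol

equation 1 reversed (reverse to put NH4NO3(s) on the reactant side): +365.6 kJ/mol
equation 2 as written (H2O(l) already on the product side): -285.8 kJ/mol
equation 3 as written (NO2(g) already on the product side): +33.2 kJ/mol
equation 4 reversed and × 2 (reverse to put N2H4(l) on the reactant side; ×2 to match 2 N2H4(l) in the target): (-2)·(+50.6) = -101.2 kJ/mol
Since enthalpy is a state function, ΔHrxn = (+365.6) + (-285.8) + (+33.2) + (-101.2) = 11.8 kJ/mol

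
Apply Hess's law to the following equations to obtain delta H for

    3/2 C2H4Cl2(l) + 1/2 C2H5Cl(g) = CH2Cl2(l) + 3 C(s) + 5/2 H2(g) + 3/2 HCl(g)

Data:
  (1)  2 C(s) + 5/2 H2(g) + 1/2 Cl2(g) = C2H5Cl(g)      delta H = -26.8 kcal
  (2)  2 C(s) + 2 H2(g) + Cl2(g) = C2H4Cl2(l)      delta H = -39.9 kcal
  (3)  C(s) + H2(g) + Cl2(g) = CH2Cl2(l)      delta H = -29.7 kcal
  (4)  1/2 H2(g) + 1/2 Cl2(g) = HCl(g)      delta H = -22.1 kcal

(1) reversed and × 1/2: (-1/2)·(-26.8) = +13.4 kcal
(2) reversed and × 3/2: (-3/2)·(-39.9) = +59.85 kcal
(3) as written: -29.7 kcal
(4) × 3/2: (3/2)·(-22.1) = -33.15 kcal
delta H = (+13.4) + (+59.85) + (-29.7) + (-33.15) = 10.4 kcal

delta H = 10.4 kcal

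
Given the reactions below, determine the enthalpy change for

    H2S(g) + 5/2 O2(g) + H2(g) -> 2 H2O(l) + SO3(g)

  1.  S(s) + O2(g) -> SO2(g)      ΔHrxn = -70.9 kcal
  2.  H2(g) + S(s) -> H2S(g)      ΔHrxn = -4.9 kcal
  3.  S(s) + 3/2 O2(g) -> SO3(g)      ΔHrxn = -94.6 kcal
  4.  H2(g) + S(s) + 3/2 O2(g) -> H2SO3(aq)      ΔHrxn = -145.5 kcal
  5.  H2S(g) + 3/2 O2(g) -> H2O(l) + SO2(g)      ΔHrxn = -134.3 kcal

ΔHrxn = -226.3 kcal

eq. 1 reversed and × 2: (-2)·(-70.9) = +141.8 kcal
eq. 2 as written: -4.9 kcal
eq. 3 as written: -94.6 kcal
eq. 4: not needed.
eq. 5 × 2: (2)·(-134.3) = -268.6 kcal
Since enthalpy is a state function, ΔHrxn = (+141.8) + (-4.9) + (-94.6) + (-268.6) = -226.3 kcal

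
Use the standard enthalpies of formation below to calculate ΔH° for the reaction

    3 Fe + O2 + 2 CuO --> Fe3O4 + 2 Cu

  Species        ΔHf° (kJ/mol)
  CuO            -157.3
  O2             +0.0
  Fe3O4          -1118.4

ΔH°rxn = Σ nΔHf°(products) − Σ nΔHf°(reactants).
Products: 1·(-1118.4) + 2·(+0.0) = -1118.4
Reactants: 3·(+0.0) + 1·(+0.0) + 2·(-157.3) = -314.6
ΔH° = (-1118.4) − (-314.6) = -803.8 kJ/mol

ΔH° = -803.8 kJ/mol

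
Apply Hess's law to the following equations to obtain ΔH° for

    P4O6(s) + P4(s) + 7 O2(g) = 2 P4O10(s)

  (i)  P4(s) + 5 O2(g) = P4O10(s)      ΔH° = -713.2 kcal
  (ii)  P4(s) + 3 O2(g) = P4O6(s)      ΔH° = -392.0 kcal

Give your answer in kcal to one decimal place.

(i) × 2 (×2 to match 2 P4O10(s) in the target): (2)·(-713.2) = -1426.4 kcal
(ii) reversed (reverse to put P4O6(s) on the reactant side): +392.0 kcal
Summing the manipulated equations, ΔH° = (2)·(-713.2) + (-1)·(-392.0) = -1034.4 kcal

ΔH° = -1034.4 kcal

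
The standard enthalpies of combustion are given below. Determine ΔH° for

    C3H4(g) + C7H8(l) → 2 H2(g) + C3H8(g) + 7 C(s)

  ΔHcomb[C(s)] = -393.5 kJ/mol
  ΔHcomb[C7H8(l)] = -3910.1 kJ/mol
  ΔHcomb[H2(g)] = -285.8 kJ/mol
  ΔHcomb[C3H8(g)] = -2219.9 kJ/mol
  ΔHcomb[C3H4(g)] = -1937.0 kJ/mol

With combustion enthalpies, reactants minus products:
= [1·(-1937.0) + 1·(-3910.1)] − [2·(-285.8) + 1·(-2219.9) + 7·(-393.5)]
= -301.1 kJ/mol

ΔH° = -301.1 kJ/mol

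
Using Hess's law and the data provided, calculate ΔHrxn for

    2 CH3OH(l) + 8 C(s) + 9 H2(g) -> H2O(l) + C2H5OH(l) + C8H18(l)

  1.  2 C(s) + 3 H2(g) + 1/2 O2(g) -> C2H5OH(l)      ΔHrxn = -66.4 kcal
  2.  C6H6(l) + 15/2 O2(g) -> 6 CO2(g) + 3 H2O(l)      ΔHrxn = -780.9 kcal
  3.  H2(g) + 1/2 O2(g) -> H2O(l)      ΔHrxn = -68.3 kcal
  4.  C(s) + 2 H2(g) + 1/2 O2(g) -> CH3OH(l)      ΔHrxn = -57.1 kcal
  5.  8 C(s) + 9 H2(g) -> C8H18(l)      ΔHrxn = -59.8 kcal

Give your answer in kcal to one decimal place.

ΔHrxn = -80.3 kcal

eq. 1 as written (C2H5OH(l) already on the product side): -66.4 kcal
eq. 2: not needed (C6H6(l) appears nowhere else).
eq. 3 as written: -68.3 kcal
eq. 4 reversed and × 2 (CH3OH(l) must end up as a reactant; scale by 2 for the 2 CH3OH(l)): (-2)·(-57.1) = +114.2 kcal
eq. 5 as written (C8H18(l) already on the product side): -59.8 kcal
ΔHrxn = (1)·(-66.4) + (1)·(-68.3) + (-2)·(-57.1) + (1)·(-59.8) = -80.3 kcal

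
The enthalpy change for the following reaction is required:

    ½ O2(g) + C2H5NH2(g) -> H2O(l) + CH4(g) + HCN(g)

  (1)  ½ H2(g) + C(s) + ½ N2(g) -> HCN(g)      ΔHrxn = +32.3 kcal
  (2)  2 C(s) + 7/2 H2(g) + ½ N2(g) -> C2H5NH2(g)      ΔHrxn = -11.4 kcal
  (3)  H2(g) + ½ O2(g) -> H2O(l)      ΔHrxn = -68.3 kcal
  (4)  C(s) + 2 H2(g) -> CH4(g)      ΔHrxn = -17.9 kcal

ΔHrxn = -42.5 kcal

(1) as written (HCN(g) already on the product side): +32.3 kcal
(2) reversed (C2H5NH2(g) must end up as a reactant): +11.4 kcal
(3) as written (H2O(l) already on the product side): -68.3 kcal
(4) as written (CH4(g) already on the product side): -17.9 kcal
ΔHrxn = (1)·(+32.3) + (-1)·(-11.4) + (1)·(-68.3) + (1)·(-17.9) = -42.5 kcal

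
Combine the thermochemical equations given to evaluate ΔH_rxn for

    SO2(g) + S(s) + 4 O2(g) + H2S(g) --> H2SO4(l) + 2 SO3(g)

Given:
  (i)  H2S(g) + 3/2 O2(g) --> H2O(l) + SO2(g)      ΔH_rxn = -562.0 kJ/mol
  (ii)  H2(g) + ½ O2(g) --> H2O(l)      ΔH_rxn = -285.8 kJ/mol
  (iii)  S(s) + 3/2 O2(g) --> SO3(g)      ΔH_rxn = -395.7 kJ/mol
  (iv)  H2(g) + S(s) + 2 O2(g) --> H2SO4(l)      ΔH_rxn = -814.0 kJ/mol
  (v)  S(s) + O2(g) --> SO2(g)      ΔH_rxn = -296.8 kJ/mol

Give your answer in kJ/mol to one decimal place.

ΔH_rxn = -1288.0 kJ/mol

(i) as written (H2S(g) already on the reactant side): -562.0 kJ/mol
(ii) reversed: +285.8 kJ/mol
(iii) × 2 (scale by 2 for the 2 SO3(g)): (2)·(-395.7) = -791.4 kJ/mol
(iv) as written (H2SO4(l) already on the product side): -814.0 kJ/mol
(v) reversed and × 2: (-2)·(-296.8) = +593.6 kJ/mol
ΔH_rxn = (-562.0) + (+285.8) + (-791.4) + (-814.0) + (+593.6) = -1288.0 kJ/mol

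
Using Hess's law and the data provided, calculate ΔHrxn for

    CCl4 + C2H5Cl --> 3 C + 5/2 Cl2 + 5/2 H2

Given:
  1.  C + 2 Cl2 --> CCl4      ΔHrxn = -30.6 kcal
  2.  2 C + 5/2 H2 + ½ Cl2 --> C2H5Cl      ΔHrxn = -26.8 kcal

eq. 1 reversed (CCl4 must end up as a reactant): +30.6 kcal
eq. 2 reversed (C2H5Cl must end up as a reactant): +26.8 kcal
ΔHrxn = (-1)·(-30.6) + (-1)·(-26.8) = 57.4 kcal

ΔHrxn = 57.4 kcal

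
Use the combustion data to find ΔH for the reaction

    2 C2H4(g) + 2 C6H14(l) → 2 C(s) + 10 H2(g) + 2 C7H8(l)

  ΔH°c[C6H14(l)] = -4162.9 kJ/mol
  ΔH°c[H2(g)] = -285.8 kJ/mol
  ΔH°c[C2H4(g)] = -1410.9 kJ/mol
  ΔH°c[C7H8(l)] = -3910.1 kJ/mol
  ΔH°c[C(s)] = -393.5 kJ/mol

Using ΔH = Σ nΔHc°(reactants) − Σ nΔHc°(products):
= [2·(-1410.9) + 2·(-4162.9)] − [2·(-393.5) + 10·(-285.8) + 2·(-3910.1)]
= 317.6 kJ/mol

ΔH = 317.6 kJ/mol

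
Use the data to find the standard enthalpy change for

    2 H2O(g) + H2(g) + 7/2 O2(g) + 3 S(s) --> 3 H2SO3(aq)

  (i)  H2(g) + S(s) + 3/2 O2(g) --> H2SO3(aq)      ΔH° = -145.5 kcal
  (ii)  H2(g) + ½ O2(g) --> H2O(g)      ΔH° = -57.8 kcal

(i) × 3: (3)·(-145.5) = -436.5 kcal
(ii) reversed and × 2: (-2)·(-57.8) = +115.6 kcal
Combining the equations, ΔH° = (3)·(-145.5) + (-2)·(-57.8) = -320.9 kcal

ΔH° = -320.9 kcal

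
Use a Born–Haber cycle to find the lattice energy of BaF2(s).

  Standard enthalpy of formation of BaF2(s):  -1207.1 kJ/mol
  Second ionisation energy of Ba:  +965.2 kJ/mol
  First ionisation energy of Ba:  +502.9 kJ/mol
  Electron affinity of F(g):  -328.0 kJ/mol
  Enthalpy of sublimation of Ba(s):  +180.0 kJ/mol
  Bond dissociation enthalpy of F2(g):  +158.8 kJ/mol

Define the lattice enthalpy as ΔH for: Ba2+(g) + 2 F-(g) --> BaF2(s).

U = -2358.0 kJ/mol

ΔHf° = 1·ΔHsub + 1·(ΣIE) + 1·D(F2) + 2·EA + U
-1207.1 = 1·(+180.0) + 1·(+1468.1) + 1·(+158.8) + 2·(-328.0) + U
U = -1207.1 − (+1150.9) = -2358.0 kJ/mol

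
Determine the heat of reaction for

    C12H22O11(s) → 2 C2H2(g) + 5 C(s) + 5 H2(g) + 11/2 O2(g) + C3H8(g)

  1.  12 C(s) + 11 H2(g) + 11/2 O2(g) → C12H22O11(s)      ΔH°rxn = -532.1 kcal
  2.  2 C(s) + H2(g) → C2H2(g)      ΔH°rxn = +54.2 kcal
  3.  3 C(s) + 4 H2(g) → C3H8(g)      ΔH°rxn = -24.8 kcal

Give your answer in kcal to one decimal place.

eq. 1 reversed: +532.1 kcal
eq. 2 × 2: (2)·(+54.2) = +108.4 kcal
eq. 3 as written: -24.8 kcal
ΔH°rxn = (-1)·(-532.1) + (2)·(+54.2) + (1)·(-24.8) = 615.7 kcal

ΔH°rxn = 615.7 kcal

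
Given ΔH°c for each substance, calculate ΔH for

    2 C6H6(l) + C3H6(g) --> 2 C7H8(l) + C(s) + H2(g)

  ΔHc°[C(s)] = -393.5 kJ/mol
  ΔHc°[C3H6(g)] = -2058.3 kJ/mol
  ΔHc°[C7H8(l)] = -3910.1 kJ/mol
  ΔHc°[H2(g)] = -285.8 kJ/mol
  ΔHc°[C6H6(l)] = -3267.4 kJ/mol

With combustion enthalpies, reactants minus products:
= [2·(-3267.4) + 1·(-2058.3)] − [2·(-3910.1) + 1·(-393.5) + 1·(-285.8)]
= -93.6 kJ/mol

ΔH = -93.6 kJ/mol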